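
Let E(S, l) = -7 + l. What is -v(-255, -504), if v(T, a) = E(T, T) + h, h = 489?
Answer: -227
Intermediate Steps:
v(T, a) = 482 + T (v(T, a) = (-7 + T) + 489 = 482 + T)
-v(-255, -504) = -(482 - 255) = -1*227 = -227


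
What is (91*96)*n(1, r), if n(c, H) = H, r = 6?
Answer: 52416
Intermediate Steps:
(91*96)*n(1, r) = (91*96)*6 = 8736*6 = 52416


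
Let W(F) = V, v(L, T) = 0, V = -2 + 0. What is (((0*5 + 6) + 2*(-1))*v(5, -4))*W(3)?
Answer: 0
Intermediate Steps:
V = -2
W(F) = -2
(((0*5 + 6) + 2*(-1))*v(5, -4))*W(3) = (((0*5 + 6) + 2*(-1))*0)*(-2) = (((0 + 6) - 2)*0)*(-2) = ((6 - 2)*0)*(-2) = (4*0)*(-2) = 0*(-2) = 0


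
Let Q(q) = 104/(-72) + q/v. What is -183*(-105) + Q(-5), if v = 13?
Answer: 2247941/117 ≈ 19213.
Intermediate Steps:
Q(q) = -13/9 + q/13 (Q(q) = 104/(-72) + q/13 = 104*(-1/72) + q*(1/13) = -13/9 + q/13)
-183*(-105) + Q(-5) = -183*(-105) + (-13/9 + (1/13)*(-5)) = 19215 + (-13/9 - 5/13) = 19215 - 214/117 = 2247941/117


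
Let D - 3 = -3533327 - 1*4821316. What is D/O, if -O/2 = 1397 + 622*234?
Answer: 835464/29389 ≈ 28.428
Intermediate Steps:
D = -8354640 (D = 3 + (-3533327 - 1*4821316) = 3 + (-3533327 - 4821316) = 3 - 8354643 = -8354640)
O = -293890 (O = -2*(1397 + 622*234) = -2*(1397 + 145548) = -2*146945 = -293890)
D/O = -8354640/(-293890) = -8354640*(-1/293890) = 835464/29389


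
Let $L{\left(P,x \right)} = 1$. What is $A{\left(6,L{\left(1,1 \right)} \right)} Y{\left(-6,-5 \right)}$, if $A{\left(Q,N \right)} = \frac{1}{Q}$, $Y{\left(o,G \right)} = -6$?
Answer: $-1$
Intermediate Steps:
$A{\left(6,L{\left(1,1 \right)} \right)} Y{\left(-6,-5 \right)} = \frac{1}{6} \left(-6\right) = -1$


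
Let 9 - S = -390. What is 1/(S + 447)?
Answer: 1/846 ≈ 0.0011820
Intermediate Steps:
S = 399 (S = 9 - 1*(-390) = 9 + 390 = 399)
1/(S + 447) = 1/(399 + 447) = 1/846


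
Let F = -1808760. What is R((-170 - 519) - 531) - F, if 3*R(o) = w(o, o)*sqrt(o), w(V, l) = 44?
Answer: 1808760 + 88*I*sqrt(305)/3 ≈ 1.8088e+6 + 512.28*I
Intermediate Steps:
R(o) = 44*sqrt(o)/3 (R(o) = (44*sqrt(o))/3 = 44*sqrt(o)/3)
R((-170 - 519) - 531) - F = 44*sqrt((-170 - 519) - 531)/3 - 1*(-1808760) = 44*sqrt(-689 - 531)/3 + 1808760 = 44*sqrt(-1220)/3 + 1808760 = 44*(2*I*sqrt(305))/3 + 1808760 = 88*I*sqrt(305)/3 + 1808760 = 1808760 + 88*I*sqrt(305)/3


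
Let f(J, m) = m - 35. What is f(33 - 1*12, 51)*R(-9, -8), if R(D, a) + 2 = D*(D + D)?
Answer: 2560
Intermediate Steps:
f(J, m) = -35 + m
R(D, a) = -2 + 2*D² (R(D, a) = -2 + D*(D + D) = -2 + D*(2*D) = -2 + 2*D²)
f(33 - 1*12, 51)*R(-9, -8) = (-35 + 51)*(-2 + 2*(-9)²) = 16*(-2 + 2*81) = 16*(-2 + 162) = 16*160 = 2560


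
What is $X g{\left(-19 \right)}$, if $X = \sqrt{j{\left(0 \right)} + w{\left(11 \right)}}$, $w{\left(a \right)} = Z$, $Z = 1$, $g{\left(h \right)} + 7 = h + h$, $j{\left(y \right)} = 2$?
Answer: $- 45 \sqrt{3} \approx -77.942$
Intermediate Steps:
$g{\left(h \right)} = -7 + 2 h$ ($g{\left(h \right)} = -7 + \left(h + h\right) = -7 + 2 h$)
$w{\left(a \right)} = 1$
$X = \sqrt{3}$ ($X = \sqrt{2 + 1} = \sqrt{3} \approx 1.732$)
$X g{\left(-19 \right)} = \sqrt{3} \left(-7 + 2 \left(-19\right)\right) = \sqrt{3} \left(-7 - 38\right) = \sqrt{3} \left(-45\right) = - 45 \sqrt{3}$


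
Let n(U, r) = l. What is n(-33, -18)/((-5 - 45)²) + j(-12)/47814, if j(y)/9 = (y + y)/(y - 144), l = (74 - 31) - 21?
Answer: 1143317/129496250 ≈ 0.0088290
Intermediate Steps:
l = 22 (l = 43 - 21 = 22)
n(U, r) = 22
j(y) = 18*y/(-144 + y) (j(y) = 9*((y + y)/(y - 144)) = 9*((2*y)/(-144 + y)) = 9*(2*y/(-144 + y)) = 18*y/(-144 + y))
n(-33, -18)/((-5 - 45)²) + j(-12)/47814 = 22/((-5 - 45)²) + (18*(-12)/(-144 - 12))/47814 = 22/((-50)²) + (18*(-12)/(-156))*(1/47814) = 22/2500 + (18*(-12)*(-1/156))*(1/47814) = 22*(1/2500) + (18/13)*(1/47814) = 11/1250 + 3/103597 = 1143317/129496250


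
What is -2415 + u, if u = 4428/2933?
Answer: -7078767/2933 ≈ -2413.5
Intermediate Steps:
u = 4428/2933 (u = 4428*(1/2933) = 4428/2933 ≈ 1.5097)
-2415 + u = -2415 + 4428/2933 = -7078767/2933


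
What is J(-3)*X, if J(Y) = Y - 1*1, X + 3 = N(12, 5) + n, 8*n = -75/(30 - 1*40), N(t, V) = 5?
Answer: -47/4 ≈ -11.750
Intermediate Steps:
n = 15/16 (n = (-75/(30 - 1*40))/8 = (-75/(30 - 40))/8 = (-75/(-10))/8 = (-75*(-⅒))/8 = (⅛)*(15/2) = 15/16 ≈ 0.93750)
X = 47/16 (X = -3 + (5 + 15/16) = -3 + 95/16 = 47/16 ≈ 2.9375)
J(Y) = -1 + Y (J(Y) = Y - 1 = -1 + Y)
J(-3)*X = (-1 - 3)*(47/16) = -4*47/16 = -47/4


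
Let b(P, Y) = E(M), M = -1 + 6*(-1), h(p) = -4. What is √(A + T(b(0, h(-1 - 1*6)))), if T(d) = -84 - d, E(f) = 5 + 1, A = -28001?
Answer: I*√28091 ≈ 167.6*I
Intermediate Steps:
M = -7 (M = -1 - 6 = -7)
E(f) = 6
b(P, Y) = 6
√(A + T(b(0, h(-1 - 1*6)))) = √(-28001 + (-84 - 1*6)) = √(-28001 + (-84 - 6)) = √(-28001 - 90) = √(-28091) = I*√28091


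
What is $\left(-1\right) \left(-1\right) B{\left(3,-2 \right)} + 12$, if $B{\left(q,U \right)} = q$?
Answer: $15$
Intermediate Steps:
$\left(-1\right) \left(-1\right) B{\left(3,-2 \right)} + 12 = \left(-1\right) \left(-1\right) 3 + 12 = 1 \cdot 3 + 12 = 3 + 12 = 15$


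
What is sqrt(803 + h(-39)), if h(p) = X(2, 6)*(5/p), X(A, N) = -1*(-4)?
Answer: sqrt(1220583)/39 ≈ 28.328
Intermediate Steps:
X(A, N) = 4
h(p) = 20/p (h(p) = 4*(5/p) = 20/p)
sqrt(803 + h(-39)) = sqrt(803 + 20/(-39)) = sqrt(803 + 20*(-1/39)) = sqrt(803 - 20/39) = sqrt(31297/39) = sqrt(1220583)/39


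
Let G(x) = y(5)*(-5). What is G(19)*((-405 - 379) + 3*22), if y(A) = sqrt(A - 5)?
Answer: 0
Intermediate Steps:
y(A) = sqrt(-5 + A)
G(x) = 0 (G(x) = sqrt(-5 + 5)*(-5) = sqrt(0)*(-5) = 0*(-5) = 0)
G(19)*((-405 - 379) + 3*22) = 0*((-405 - 379) + 3*22) = 0*(-784 + 66) = 0*(-718) = 0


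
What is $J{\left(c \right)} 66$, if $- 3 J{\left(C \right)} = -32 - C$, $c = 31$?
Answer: $1386$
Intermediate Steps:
$J{\left(C \right)} = \frac{32}{3} + \frac{C}{3}$ ($J{\left(C \right)} = - \frac{-32 - C}{3} = \frac{32}{3} + \frac{C}{3}$)
$J{\left(c \right)} 66 = \left(\frac{32}{3} + \frac{1}{3} \cdot 31\right) 66 = \left(\frac{32}{3} + \frac{31}{3}\right) 66 = 21 \cdot 66 = 1386$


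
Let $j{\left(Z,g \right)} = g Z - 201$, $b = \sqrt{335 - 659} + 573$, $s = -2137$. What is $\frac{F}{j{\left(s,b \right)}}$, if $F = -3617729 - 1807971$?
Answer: $\frac{18457960115}{4170485061} - \frac{579736045 i}{4170485061} \approx 4.4259 - 0.13901 i$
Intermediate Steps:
$F = -5425700$ ($F = -3617729 - 1807971 = -5425700$)
$b = 573 + 18 i$ ($b = \sqrt{-324} + 573 = 18 i + 573 = 573 + 18 i \approx 573.0 + 18.0 i$)
$j{\left(Z,g \right)} = -201 + Z g$ ($j{\left(Z,g \right)} = Z g - 201 = -201 + Z g$)
$\frac{F}{j{\left(s,b \right)}} = - \frac{5425700}{-201 - 2137 \left(573 + 18 i\right)} = - \frac{5425700}{-201 - \left(1224501 + 38466 i\right)} = - \frac{5425700}{-1224702 - 38466 i} = - 5425700 \frac{-1224702 + 38466 i}{1501374621960} = - \frac{271285 \left(-1224702 + 38466 i\right)}{75068731098}$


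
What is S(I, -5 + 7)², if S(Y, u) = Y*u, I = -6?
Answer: 144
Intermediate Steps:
S(I, -5 + 7)² = (-6*(-5 + 7))² = (-6*2)² = (-12)² = 144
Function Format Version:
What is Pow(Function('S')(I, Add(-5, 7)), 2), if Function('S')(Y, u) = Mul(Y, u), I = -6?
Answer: 144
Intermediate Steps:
Pow(Function('S')(I, Add(-5, 7)), 2) = Pow(Mul(-6, Add(-5, 7)), 2) = Pow(Mul(-6, 2), 2) = Pow(-12, 2) = 144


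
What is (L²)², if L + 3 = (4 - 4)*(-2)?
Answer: 81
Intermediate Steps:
L = -3 (L = -3 + (4 - 4)*(-2) = -3 + 0*(-2) = -3 + 0 = -3)
(L²)² = ((-3)²)² = 9² = 81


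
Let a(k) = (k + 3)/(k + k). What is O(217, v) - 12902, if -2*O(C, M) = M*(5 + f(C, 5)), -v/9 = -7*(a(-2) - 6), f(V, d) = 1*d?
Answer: -43733/4 ≈ -10933.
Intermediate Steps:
a(k) = (3 + k)/(2*k) (a(k) = (3 + k)/((2*k)) = (3 + k)*(1/(2*k)) = (3 + k)/(2*k))
f(V, d) = d
v = -1575/4 (v = -(-63)*((½)*(3 - 2)/(-2) - 6) = -(-63)*((½)*(-½)*1 - 6) = -(-63)*(-¼ - 6) = -(-63)*(-25)/4 = -9*175/4 = -1575/4 ≈ -393.75)
O(C, M) = -5*M (O(C, M) = -M*(5 + 5)/2 = -M*10/2 = -5*M)
O(217, v) - 12902 = -5*(-1575/4) - 12902 = 7875/4 - 12902 = -43733/4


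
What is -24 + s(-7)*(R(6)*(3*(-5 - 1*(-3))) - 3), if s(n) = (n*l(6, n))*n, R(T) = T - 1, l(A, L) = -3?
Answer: 4827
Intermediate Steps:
R(T) = -1 + T
s(n) = -3*n² (s(n) = (n*(-3))*n = (-3*n)*n = -3*n²)
-24 + s(-7)*(R(6)*(3*(-5 - 1*(-3))) - 3) = -24 + (-3*(-7)²)*((-1 + 6)*(3*(-5 - 1*(-3))) - 3) = -24 + (-3*49)*(5*(3*(-5 + 3)) - 3) = -24 - 147*(5*(3*(-2)) - 3) = -24 - 147*(5*(-6) - 3) = -24 - 147*(-30 - 3) = -24 - 147*(-33) = -24 + 4851 = 4827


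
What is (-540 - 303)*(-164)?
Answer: 138252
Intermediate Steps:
(-540 - 303)*(-164) = -843*(-164) = 138252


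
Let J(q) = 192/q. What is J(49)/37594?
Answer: 96/921053 ≈ 0.00010423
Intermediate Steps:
J(49)/37594 = (192/49)/37594 = (192*(1/49))*(1/37594) = (192/49)*(1/37594) = 96/921053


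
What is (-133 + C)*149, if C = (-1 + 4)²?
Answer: -18476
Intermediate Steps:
C = 9 (C = 3² = 9)
(-133 + C)*149 = (-133 + 9)*149 = -124*149 = -18476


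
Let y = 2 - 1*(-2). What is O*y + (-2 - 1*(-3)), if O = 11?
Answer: 45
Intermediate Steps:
y = 4 (y = 2 + 2 = 4)
O*y + (-2 - 1*(-3)) = 11*4 + (-2 - 1*(-3)) = 44 + (-2 + 3) = 44 + 1 = 45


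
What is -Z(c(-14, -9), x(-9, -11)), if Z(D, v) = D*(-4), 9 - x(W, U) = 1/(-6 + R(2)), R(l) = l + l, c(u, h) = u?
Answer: -56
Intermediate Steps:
R(l) = 2*l
x(W, U) = 19/2 (x(W, U) = 9 - 1/(-6 + 2*2) = 9 - 1/(-6 + 4) = 9 - 1/(-2) = 9 - 1*(-1/2) = 9 + 1/2 = 19/2)
Z(D, v) = -4*D
-Z(c(-14, -9), x(-9, -11)) = -(-4)*(-14) = -1*56 = -56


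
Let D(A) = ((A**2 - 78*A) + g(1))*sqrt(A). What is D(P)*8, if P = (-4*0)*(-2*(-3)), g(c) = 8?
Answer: 0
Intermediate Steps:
P = 0 (P = 0*6 = 0)
D(A) = sqrt(A)*(8 + A**2 - 78*A) (D(A) = ((A**2 - 78*A) + 8)*sqrt(A) = (8 + A**2 - 78*A)*sqrt(A) = sqrt(A)*(8 + A**2 - 78*A))
D(P)*8 = (sqrt(0)*(8 + 0**2 - 78*0))*8 = (0*(8 + 0 + 0))*8 = (0*8)*8 = 0*8 = 0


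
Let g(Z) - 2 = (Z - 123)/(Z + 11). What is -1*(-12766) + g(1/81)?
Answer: 5689547/446 ≈ 12757.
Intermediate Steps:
g(Z) = 2 + (-123 + Z)/(11 + Z) (g(Z) = 2 + (Z - 123)/(Z + 11) = 2 + (-123 + Z)/(11 + Z))
-1*(-12766) + g(1/81) = -1*(-12766) + (-101 + 3/81)/(11 + 1/81) = 12766 + (-101 + 3*(1/81))/(11 + 1/81) = 12766 + (-101 + 1/27)/(892/81) = 12766 + (81/892)*(-2726/27) = 12766 - 4089/446 = 5689547/446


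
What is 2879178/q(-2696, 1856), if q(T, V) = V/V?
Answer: 2879178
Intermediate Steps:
q(T, V) = 1
2879178/q(-2696, 1856) = 2879178/1 = 2879178*1 = 2879178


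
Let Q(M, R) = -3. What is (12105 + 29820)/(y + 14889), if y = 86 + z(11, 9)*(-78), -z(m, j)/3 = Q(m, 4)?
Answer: 41925/14273 ≈ 2.9374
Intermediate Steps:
z(m, j) = 9 (z(m, j) = -3*(-3) = 9)
y = -616 (y = 86 + 9*(-78) = 86 - 702 = -616)
(12105 + 29820)/(y + 14889) = (12105 + 29820)/(-616 + 14889) = 41925/14273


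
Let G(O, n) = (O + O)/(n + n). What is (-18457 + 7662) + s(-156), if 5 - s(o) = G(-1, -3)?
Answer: -32371/3 ≈ -10790.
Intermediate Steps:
G(O, n) = O/n (G(O, n) = (2*O)/((2*n)) = (2*O)*(1/(2*n)) = O/n)
s(o) = 14/3 (s(o) = 5 - (-1)/(-3) = 5 - (-1)*(-1)/3 = 5 - 1*1/3 = 5 - 1/3 = 14/3)
(-18457 + 7662) + s(-156) = (-18457 + 7662) + 14/3 = -10795 + 14/3 = -32371/3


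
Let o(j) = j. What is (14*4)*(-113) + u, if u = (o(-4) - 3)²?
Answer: -6279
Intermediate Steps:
u = 49 (u = (-4 - 3)² = (-7)² = 49)
(14*4)*(-113) + u = (14*4)*(-113) + 49 = 56*(-113) + 49 = -6328 + 49 = -6279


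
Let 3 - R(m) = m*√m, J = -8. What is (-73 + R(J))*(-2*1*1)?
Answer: 140 - 32*I*√2 ≈ 140.0 - 45.255*I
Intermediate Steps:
R(m) = 3 - m^(3/2) (R(m) = 3 - m*√m = 3 - m^(3/2))
(-73 + R(J))*(-2*1*1) = (-73 + (3 - (-8)^(3/2)))*(-2*1*1) = (-73 + (3 - (-16)*I*√2))*(-2*1) = (-73 + (3 + 16*I*√2))*(-2) = (-70 + 16*I*√2)*(-2) = 140 - 32*I*√2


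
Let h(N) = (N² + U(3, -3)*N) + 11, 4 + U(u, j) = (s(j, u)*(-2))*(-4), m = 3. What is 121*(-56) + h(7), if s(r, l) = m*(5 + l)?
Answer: -5400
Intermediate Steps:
s(r, l) = 15 + 3*l (s(r, l) = 3*(5 + l) = 15 + 3*l)
U(u, j) = 116 + 24*u (U(u, j) = -4 + ((15 + 3*u)*(-2))*(-4) = -4 + (-30 - 6*u)*(-4) = -4 + (120 + 24*u) = 116 + 24*u)
h(N) = 11 + N² + 188*N (h(N) = (N² + (116 + 24*3)*N) + 11 = (N² + (116 + 72)*N) + 11 = (N² + 188*N) + 11 = 11 + N² + 188*N)
121*(-56) + h(7) = 121*(-56) + (11 + 7² + 188*7) = -6776 + (11 + 49 + 1316) = -6776 + 1376 = -5400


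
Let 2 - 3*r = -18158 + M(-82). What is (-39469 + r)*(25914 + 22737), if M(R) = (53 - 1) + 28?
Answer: -1627002959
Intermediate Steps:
M(R) = 80 (M(R) = 52 + 28 = 80)
r = 18080/3 (r = ⅔ - (-18158 + 80)/3 = ⅔ - ⅓*(-18078) = ⅔ + 6026 = 18080/3 ≈ 6026.7)
(-39469 + r)*(25914 + 22737) = (-39469 + 18080/3)*(25914 + 22737) = -100327/3*48651 = -1627002959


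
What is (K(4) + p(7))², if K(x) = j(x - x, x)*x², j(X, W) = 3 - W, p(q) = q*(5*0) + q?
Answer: 81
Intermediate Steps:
p(q) = q (p(q) = q*0 + q = 0 + q = q)
K(x) = x²*(3 - x) (K(x) = (3 - x)*x² = x²*(3 - x))
(K(4) + p(7))² = (4²*(3 - 1*4) + 7)² = (16*(3 - 4) + 7)² = (16*(-1) + 7)² = (-16 + 7)² = (-9)² = 81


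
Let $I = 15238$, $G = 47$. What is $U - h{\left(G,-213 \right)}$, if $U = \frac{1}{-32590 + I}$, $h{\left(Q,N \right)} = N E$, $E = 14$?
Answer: $\frac{51743663}{17352} \approx 2982.0$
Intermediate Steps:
$h{\left(Q,N \right)} = 14 N$ ($h{\left(Q,N \right)} = N 14 = 14 N$)
$U = - \frac{1}{17352}$ ($U = \frac{1}{-32590 + 15238} = \frac{1}{-17352} = - \frac{1}{17352} \approx -5.763 \cdot 10^{-5}$)
$U - h{\left(G,-213 \right)} = - \frac{1}{17352} - 14 \left(-213\right) = - \frac{1}{17352} - -2982 = - \frac{1}{17352} + 2982 = \frac{51743663}{17352}$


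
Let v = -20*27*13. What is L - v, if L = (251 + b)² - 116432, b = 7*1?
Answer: -42848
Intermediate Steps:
b = 7
v = -7020 (v = -540*13 = -7020)
L = -49868 (L = (251 + 7)² - 116432 = 258² - 116432 = 66564 - 116432 = -49868)
L - v = -49868 - 1*(-7020) = -49868 + 7020 = -42848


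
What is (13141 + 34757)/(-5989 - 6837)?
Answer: -23949/6413 ≈ -3.7344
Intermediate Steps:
(13141 + 34757)/(-5989 - 6837) = 47898/(-12826) = 47898*(-1/12826) = -23949/6413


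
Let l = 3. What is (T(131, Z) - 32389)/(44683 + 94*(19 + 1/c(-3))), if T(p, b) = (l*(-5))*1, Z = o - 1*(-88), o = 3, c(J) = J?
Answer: -97212/139313 ≈ -0.69780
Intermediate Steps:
Z = 91 (Z = 3 - 1*(-88) = 3 + 88 = 91)
T(p, b) = -15 (T(p, b) = (3*(-5))*1 = -15*1 = -15)
(T(131, Z) - 32389)/(44683 + 94*(19 + 1/c(-3))) = (-15 - 32389)/(44683 + 94*(19 + 1/(-3))) = -32404/(44683 + 94*(19 - ⅓)) = -32404/(44683 + 94*(56/3)) = -32404/(44683 + 5264/3) = -32404/139313/3 = -32404*3/139313 = -97212/139313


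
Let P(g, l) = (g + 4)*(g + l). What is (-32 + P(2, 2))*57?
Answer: -456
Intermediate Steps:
P(g, l) = (4 + g)*(g + l)
(-32 + P(2, 2))*57 = (-32 + (2**2 + 4*2 + 4*2 + 2*2))*57 = (-32 + (4 + 8 + 8 + 4))*57 = (-32 + 24)*57 = -8*57 = -456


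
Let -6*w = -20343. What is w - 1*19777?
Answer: -32773/2 ≈ -16387.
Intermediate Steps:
w = 6781/2 (w = -1/6*(-20343) = 6781/2 ≈ 3390.5)
w - 1*19777 = 6781/2 - 1*19777 = 6781/2 - 19777 = -32773/2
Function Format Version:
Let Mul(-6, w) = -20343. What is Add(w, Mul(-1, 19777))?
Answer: Rational(-32773, 2) ≈ -16387.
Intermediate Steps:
w = Rational(6781, 2) (w = Mul(Rational(-1, 6), -20343) = Rational(6781, 2) ≈ 3390.5)
Add(w, Mul(-1, 19777)) = Add(Rational(6781, 2), Mul(-1, 19777)) = Add(Rational(6781, 2), -19777) = Rational(-32773, 2)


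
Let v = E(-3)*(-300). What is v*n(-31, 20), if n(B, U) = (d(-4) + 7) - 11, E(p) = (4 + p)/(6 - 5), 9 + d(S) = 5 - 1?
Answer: 2700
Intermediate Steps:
d(S) = -5 (d(S) = -9 + (5 - 1) = -9 + 4 = -5)
E(p) = 4 + p (E(p) = (4 + p)/1 = (4 + p)*1 = 4 + p)
n(B, U) = -9 (n(B, U) = (-5 + 7) - 11 = 2 - 11 = -9)
v = -300 (v = (4 - 3)*(-300) = 1*(-300) = -300)
v*n(-31, 20) = -300*(-9) = 2700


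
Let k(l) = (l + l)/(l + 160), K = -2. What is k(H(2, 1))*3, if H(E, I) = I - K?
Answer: 18/163 ≈ 0.11043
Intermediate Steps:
H(E, I) = 2 + I (H(E, I) = I - 1*(-2) = I + 2 = 2 + I)
k(l) = 2*l/(160 + l) (k(l) = (2*l)/(160 + l) = 2*l/(160 + l))
k(H(2, 1))*3 = (2*(2 + 1)/(160 + (2 + 1)))*3 = (2*3/(160 + 3))*3 = (2*3/163)*3 = (2*3*(1/163))*3 = (6/163)*3 = 18/163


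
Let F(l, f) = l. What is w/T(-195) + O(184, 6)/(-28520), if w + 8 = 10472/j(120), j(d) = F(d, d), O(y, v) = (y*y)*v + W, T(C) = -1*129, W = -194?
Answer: -8532061/1103724 ≈ -7.7302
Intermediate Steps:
T(C) = -129
O(y, v) = -194 + v*y² (O(y, v) = (y*y)*v - 194 = y²*v - 194 = v*y² - 194 = -194 + v*y²)
j(d) = d
w = 1189/15 (w = -8 + 10472/120 = -8 + 10472*(1/120) = -8 + 1309/15 = 1189/15 ≈ 79.267)
w/T(-195) + O(184, 6)/(-28520) = (1189/15)/(-129) + (-194 + 6*184²)/(-28520) = (1189/15)*(-1/129) + (-194 + 6*33856)*(-1/28520) = -1189/1935 + (-194 + 203136)*(-1/28520) = -1189/1935 + 202942*(-1/28520) = -1189/1935 - 101471/14260 = -8532061/1103724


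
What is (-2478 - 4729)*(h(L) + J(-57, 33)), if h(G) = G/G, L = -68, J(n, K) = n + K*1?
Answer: 165761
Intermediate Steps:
J(n, K) = K + n (J(n, K) = n + K = K + n)
h(G) = 1
(-2478 - 4729)*(h(L) + J(-57, 33)) = (-2478 - 4729)*(1 + (33 - 57)) = -7207*(1 - 24) = -7207*(-23) = 165761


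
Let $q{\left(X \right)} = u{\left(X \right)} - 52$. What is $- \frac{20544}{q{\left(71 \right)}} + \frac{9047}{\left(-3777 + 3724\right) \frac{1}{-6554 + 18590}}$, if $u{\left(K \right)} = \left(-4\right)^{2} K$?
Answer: $- \frac{29509378740}{14363} \approx -2.0545 \cdot 10^{6}$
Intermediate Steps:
$u{\left(K \right)} = 16 K$
$q{\left(X \right)} = -52 + 16 X$ ($q{\left(X \right)} = 16 X - 52 = -52 + 16 X$)
$- \frac{20544}{q{\left(71 \right)}} + \frac{9047}{\left(-3777 + 3724\right) \frac{1}{-6554 + 18590}} = - \frac{20544}{-52 + 16 \cdot 71} + \frac{9047}{\left(-3777 + 3724\right) \frac{1}{-6554 + 18590}} = - \frac{20544}{-52 + 1136} + \frac{9047}{\left(-53\right) \frac{1}{12036}} = - \frac{20544}{1084} + \frac{9047}{\left(-53\right) \frac{1}{12036}} = \left(-20544\right) \frac{1}{1084} + \frac{9047}{- \frac{53}{12036}} = - \frac{5136}{271} + 9047 \left(- \frac{12036}{53}\right) = - \frac{5136}{271} - \frac{108889692}{53} = - \frac{29509378740}{14363}$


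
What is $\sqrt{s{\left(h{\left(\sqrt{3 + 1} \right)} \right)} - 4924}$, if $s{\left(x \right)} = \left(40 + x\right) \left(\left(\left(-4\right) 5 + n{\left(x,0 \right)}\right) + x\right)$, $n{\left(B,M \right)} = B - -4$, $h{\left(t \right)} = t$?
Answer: $2 i \sqrt{1357} \approx 73.675 i$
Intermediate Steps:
$n{\left(B,M \right)} = 4 + B$ ($n{\left(B,M \right)} = B + 4 = 4 + B$)
$s{\left(x \right)} = \left(-16 + 2 x\right) \left(40 + x\right)$ ($s{\left(x \right)} = \left(40 + x\right) \left(\left(\left(-4\right) 5 + \left(4 + x\right)\right) + x\right) = \left(40 + x\right) \left(\left(-20 + \left(4 + x\right)\right) + x\right) = \left(40 + x\right) \left(\left(-16 + x\right) + x\right) = \left(40 + x\right) \left(-16 + 2 x\right) = \left(-16 + 2 x\right) \left(40 + x\right)$)
$\sqrt{s{\left(h{\left(\sqrt{3 + 1} \right)} \right)} - 4924} = \sqrt{\left(-640 + 2 \left(\sqrt{3 + 1}\right)^{2} + 64 \sqrt{3 + 1}\right) - 4924} = \sqrt{\left(-640 + 2 \left(\sqrt{4}\right)^{2} + 64 \sqrt{4}\right) - 4924} = \sqrt{\left(-640 + 2 \cdot 2^{2} + 64 \cdot 2\right) - 4924} = \sqrt{\left(-640 + 2 \cdot 4 + 128\right) - 4924} = \sqrt{\left(-640 + 8 + 128\right) - 4924} = \sqrt{-504 - 4924} = \sqrt{-5428} = 2 i \sqrt{1357}$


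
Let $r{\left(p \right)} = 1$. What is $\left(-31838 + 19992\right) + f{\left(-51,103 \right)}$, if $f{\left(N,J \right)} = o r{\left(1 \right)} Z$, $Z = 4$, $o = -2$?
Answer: $-11854$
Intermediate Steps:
$f{\left(N,J \right)} = -8$ ($f{\left(N,J \right)} = \left(-2\right) 1 \cdot 4 = \left(-2\right) 4 = -8$)
$\left(-31838 + 19992\right) + f{\left(-51,103 \right)} = \left(-31838 + 19992\right) - 8 = -11846 - 8 = -11854$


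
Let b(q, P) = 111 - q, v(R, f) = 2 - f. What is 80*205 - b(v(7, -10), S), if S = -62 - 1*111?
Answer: 16301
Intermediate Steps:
S = -173 (S = -62 - 111 = -173)
80*205 - b(v(7, -10), S) = 80*205 - (111 - (2 - 1*(-10))) = 16400 - (111 - (2 + 10)) = 16400 - (111 - 1*12) = 16400 - (111 - 12) = 16400 - 1*99 = 16400 - 99 = 16301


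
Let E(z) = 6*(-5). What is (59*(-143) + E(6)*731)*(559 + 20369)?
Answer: -635520576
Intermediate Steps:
E(z) = -30
(59*(-143) + E(6)*731)*(559 + 20369) = (59*(-143) - 30*731)*(559 + 20369) = (-8437 - 21930)*20928 = -30367*20928 = -635520576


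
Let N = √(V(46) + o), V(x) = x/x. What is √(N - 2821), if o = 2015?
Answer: √(-2821 + 12*√14) ≈ 52.689*I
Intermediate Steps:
V(x) = 1
N = 12*√14 (N = √(1 + 2015) = √2016 = 12*√14 ≈ 44.900)
√(N - 2821) = √(12*√14 - 2821) = √(-2821 + 12*√14)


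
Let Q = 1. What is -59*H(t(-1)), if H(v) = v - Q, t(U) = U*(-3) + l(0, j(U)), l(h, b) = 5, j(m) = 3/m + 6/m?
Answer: -413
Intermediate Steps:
j(m) = 9/m
t(U) = 5 - 3*U (t(U) = U*(-3) + 5 = -3*U + 5 = 5 - 3*U)
H(v) = -1 + v (H(v) = v - 1*1 = v - 1 = -1 + v)
-59*H(t(-1)) = -59*(-1 + (5 - 3*(-1))) = -59*(-1 + (5 + 3)) = -59*(-1 + 8) = -59*7 = -413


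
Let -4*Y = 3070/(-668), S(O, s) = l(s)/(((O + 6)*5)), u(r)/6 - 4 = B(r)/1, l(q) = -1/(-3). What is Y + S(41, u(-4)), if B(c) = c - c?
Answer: 1083511/941880 ≈ 1.1504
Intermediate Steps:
B(c) = 0
l(q) = ⅓ (l(q) = -1*(-⅓) = ⅓)
u(r) = 24 (u(r) = 24 + 6*(0/1) = 24 + 6*(0*1) = 24 + 6*0 = 24 + 0 = 24)
S(O, s) = 1/(3*(30 + 5*O)) (S(O, s) = 1/(3*(((O + 6)*5))) = 1/(3*(((6 + O)*5))) = 1/(3*(30 + 5*O)))
Y = 1535/1336 (Y = -1535/(2*(-668)) = -1535*(-1)/(2*668) = -¼*(-1535/334) = 1535/1336 ≈ 1.1490)
Y + S(41, u(-4)) = 1535/1336 + 1/(15*(6 + 41)) = 1535/1336 + (1/15)/47 = 1535/1336 + (1/15)*(1/47) = 1535/1336 + 1/705 = 1083511/941880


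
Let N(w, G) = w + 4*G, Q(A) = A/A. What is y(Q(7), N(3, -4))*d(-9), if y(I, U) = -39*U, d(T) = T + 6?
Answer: -1521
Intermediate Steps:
d(T) = 6 + T
Q(A) = 1
y(Q(7), N(3, -4))*d(-9) = (-39*(3 + 4*(-4)))*(6 - 9) = -39*(3 - 16)*(-3) = -39*(-13)*(-3) = 507*(-3) = -1521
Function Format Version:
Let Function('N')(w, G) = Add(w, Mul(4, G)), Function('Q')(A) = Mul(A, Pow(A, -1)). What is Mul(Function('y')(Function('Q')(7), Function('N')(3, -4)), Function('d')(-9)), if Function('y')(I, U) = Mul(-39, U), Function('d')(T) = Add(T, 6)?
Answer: -1521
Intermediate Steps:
Function('d')(T) = Add(6, T)
Function('Q')(A) = 1
Mul(Function('y')(Function('Q')(7), Function('N')(3, -4)), Function('d')(-9)) = Mul(Mul(-39, Add(3, Mul(4, -4))), Add(6, -9)) = Mul(Mul(-39, Add(3, -16)), -3) = Mul(Mul(-39, -13), -3) = Mul(507, -3) = -1521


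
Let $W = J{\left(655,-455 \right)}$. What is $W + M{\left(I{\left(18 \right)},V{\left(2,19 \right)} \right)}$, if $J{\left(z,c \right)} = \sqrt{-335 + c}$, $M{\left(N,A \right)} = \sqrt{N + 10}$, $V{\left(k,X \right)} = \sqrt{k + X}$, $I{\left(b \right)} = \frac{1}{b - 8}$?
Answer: $\frac{\sqrt{1010}}{10} + i \sqrt{790} \approx 3.1781 + 28.107 i$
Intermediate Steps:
$I{\left(b \right)} = \frac{1}{-8 + b}$
$V{\left(k,X \right)} = \sqrt{X + k}$
$M{\left(N,A \right)} = \sqrt{10 + N}$
$W = i \sqrt{790}$ ($W = \sqrt{-335 - 455} = \sqrt{-790} = i \sqrt{790} \approx 28.107 i$)
$W + M{\left(I{\left(18 \right)},V{\left(2,19 \right)} \right)} = i \sqrt{790} + \sqrt{10 + \frac{1}{-8 + 18}} = i \sqrt{790} + \sqrt{10 + \frac{1}{10}} = i \sqrt{790} + \sqrt{\frac{101}{10}} = i \sqrt{790} + \frac{\sqrt{1010}}{10} = \frac{\sqrt{1010}}{10} + i \sqrt{790}$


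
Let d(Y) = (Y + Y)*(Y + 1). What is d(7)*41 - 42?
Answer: 4550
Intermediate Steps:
d(Y) = 2*Y*(1 + Y) (d(Y) = (2*Y)*(1 + Y) = 2*Y*(1 + Y))
d(7)*41 - 42 = (2*7*(1 + 7))*41 - 42 = (2*7*8)*41 - 42 = 112*41 - 42 = 4592 - 42 = 4550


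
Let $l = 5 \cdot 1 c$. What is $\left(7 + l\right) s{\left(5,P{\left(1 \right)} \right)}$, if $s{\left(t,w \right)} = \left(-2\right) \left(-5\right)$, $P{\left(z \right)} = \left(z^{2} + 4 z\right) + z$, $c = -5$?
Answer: $-180$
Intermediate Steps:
$P{\left(z \right)} = z^{2} + 5 z$
$l = -25$ ($l = 5 \cdot 1 \left(-5\right) = 5 \left(-5\right) = -25$)
$s{\left(t,w \right)} = 10$
$\left(7 + l\right) s{\left(5,P{\left(1 \right)} \right)} = \left(7 - 25\right) 10 = \left(-18\right) 10 = -180$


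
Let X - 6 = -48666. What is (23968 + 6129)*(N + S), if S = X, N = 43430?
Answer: -157407310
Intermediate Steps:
X = -48660 (X = 6 - 48666 = -48660)
S = -48660
(23968 + 6129)*(N + S) = (23968 + 6129)*(43430 - 48660) = 30097*(-5230) = -157407310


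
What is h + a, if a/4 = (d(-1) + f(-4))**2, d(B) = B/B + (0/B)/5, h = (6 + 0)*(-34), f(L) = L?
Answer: -168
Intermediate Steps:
h = -204 (h = 6*(-34) = -204)
d(B) = 1 (d(B) = 1 + 0*(1/5) = 1 + 0 = 1)
a = 36 (a = 4*(1 - 4)**2 = 4*(-3)**2 = 4*9 = 36)
h + a = -204 + 36 = -168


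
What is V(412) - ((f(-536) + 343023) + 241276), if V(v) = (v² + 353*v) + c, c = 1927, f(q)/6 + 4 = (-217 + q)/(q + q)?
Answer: -143204307/536 ≈ -2.6717e+5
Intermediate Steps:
f(q) = -24 + 3*(-217 + q)/q (f(q) = -24 + 6*((-217 + q)/(q + q)) = -24 + 6*((-217 + q)/((2*q))) = -24 + 6*((-217 + q)*(1/(2*q))) = -24 + 6*((-217 + q)/(2*q)) = -24 + 3*(-217 + q)/q)
V(v) = 1927 + v² + 353*v (V(v) = (v² + 353*v) + 1927 = 1927 + v² + 353*v)
V(412) - ((f(-536) + 343023) + 241276) = (1927 + 412² + 353*412) - (((-21 - 651/(-536)) + 343023) + 241276) = (1927 + 169744 + 145436) - (((-21 - 651*(-1/536)) + 343023) + 241276) = 317107 - (((-21 + 651/536) + 343023) + 241276) = 317107 - ((-10605/536 + 343023) + 241276) = 317107 - (183849723/536 + 241276) = 317107 - 1*313173659/536 = 317107 - 313173659/536 = -143204307/536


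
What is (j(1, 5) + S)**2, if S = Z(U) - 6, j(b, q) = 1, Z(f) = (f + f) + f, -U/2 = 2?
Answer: 289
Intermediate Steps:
U = -4 (U = -2*2 = -4)
Z(f) = 3*f (Z(f) = 2*f + f = 3*f)
S = -18 (S = 3*(-4) - 6 = -12 - 6 = -18)
(j(1, 5) + S)**2 = (1 - 18)**2 = (-17)**2 = 289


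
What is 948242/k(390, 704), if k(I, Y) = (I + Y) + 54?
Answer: 474121/574 ≈ 826.00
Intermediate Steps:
k(I, Y) = 54 + I + Y
948242/k(390, 704) = 948242/(54 + 390 + 704) = 948242/1148 = 948242*(1/1148) = 474121/574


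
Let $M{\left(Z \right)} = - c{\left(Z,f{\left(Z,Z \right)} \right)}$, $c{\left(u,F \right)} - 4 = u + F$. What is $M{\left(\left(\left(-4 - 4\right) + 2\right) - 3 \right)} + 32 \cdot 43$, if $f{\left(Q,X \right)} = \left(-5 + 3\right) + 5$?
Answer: $1378$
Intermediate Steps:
$f{\left(Q,X \right)} = 3$ ($f{\left(Q,X \right)} = -2 + 5 = 3$)
$c{\left(u,F \right)} = 4 + F + u$ ($c{\left(u,F \right)} = 4 + \left(u + F\right) = 4 + \left(F + u\right) = 4 + F + u$)
$M{\left(Z \right)} = -7 - Z$ ($M{\left(Z \right)} = - (4 + 3 + Z) = - (7 + Z) = -7 - Z$)
$M{\left(\left(\left(-4 - 4\right) + 2\right) - 3 \right)} + 32 \cdot 43 = \left(-7 - \left(\left(\left(-4 - 4\right) + 2\right) - 3\right)\right) + 32 \cdot 43 = \left(-7 - \left(\left(-8 + 2\right) - 3\right)\right) + 1376 = \left(-7 - \left(-6 - 3\right)\right) + 1376 = \left(-7 - -9\right) + 1376 = \left(-7 + 9\right) + 1376 = 2 + 1376 = 1378$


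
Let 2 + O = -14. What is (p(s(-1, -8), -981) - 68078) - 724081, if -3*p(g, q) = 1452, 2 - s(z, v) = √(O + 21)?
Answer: -792643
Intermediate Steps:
O = -16 (O = -2 - 14 = -16)
s(z, v) = 2 - √5 (s(z, v) = 2 - √(-16 + 21) = 2 - √5)
p(g, q) = -484 (p(g, q) = -⅓*1452 = -484)
(p(s(-1, -8), -981) - 68078) - 724081 = (-484 - 68078) - 724081 = -68562 - 724081 = -792643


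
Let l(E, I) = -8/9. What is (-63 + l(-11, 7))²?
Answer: 330625/81 ≈ 4081.8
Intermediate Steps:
l(E, I) = -8/9 (l(E, I) = -8*⅑ = -8/9)
(-63 + l(-11, 7))² = (-63 - 8/9)² = (-575/9)² = 330625/81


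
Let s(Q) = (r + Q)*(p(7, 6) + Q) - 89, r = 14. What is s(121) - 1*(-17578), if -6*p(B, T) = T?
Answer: 33689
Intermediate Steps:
p(B, T) = -T/6
s(Q) = -89 + (-1 + Q)*(14 + Q) (s(Q) = (14 + Q)*(-⅙*6 + Q) - 89 = (14 + Q)*(-1 + Q) - 89 = (-1 + Q)*(14 + Q) - 89 = -89 + (-1 + Q)*(14 + Q))
s(121) - 1*(-17578) = (-103 + 121² + 13*121) - 1*(-17578) = (-103 + 14641 + 1573) + 17578 = 16111 + 17578 = 33689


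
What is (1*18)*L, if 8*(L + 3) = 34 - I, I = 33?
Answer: -207/4 ≈ -51.750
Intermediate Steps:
L = -23/8 (L = -3 + (34 - 1*33)/8 = -3 + (34 - 33)/8 = -3 + (⅛)*1 = -3 + ⅛ = -23/8 ≈ -2.8750)
(1*18)*L = (1*18)*(-23/8) = 18*(-23/8) = -207/4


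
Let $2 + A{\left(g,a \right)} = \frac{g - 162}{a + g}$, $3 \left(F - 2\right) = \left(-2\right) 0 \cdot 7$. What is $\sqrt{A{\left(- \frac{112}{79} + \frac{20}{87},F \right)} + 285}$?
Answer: $\frac{\sqrt{639300878}}{2791} \approx 9.0593$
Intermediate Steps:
$F = 2$ ($F = 2 + \frac{\left(-2\right) 0 \cdot 7}{3} = 2 + \frac{0 \cdot 7}{3} = 2 + \frac{1}{3} \cdot 0 = 2 + 0 = 2$)
$A{\left(g,a \right)} = -2 + \frac{-162 + g}{a + g}$ ($A{\left(g,a \right)} = -2 + \frac{g - 162}{a + g} = -2 + \frac{-162 + g}{a + g}$)
$\sqrt{A{\left(- \frac{112}{79} + \frac{20}{87},F \right)} + 285} = \sqrt{\frac{-162 - \left(- \frac{112}{79} + \frac{20}{87}\right) - 4}{2 + \left(- \frac{112}{79} + \frac{20}{87}\right)} + 285} = \sqrt{\frac{-162 - - \frac{8164}{6873} - 4}{2 - \frac{8164}{6873}} + 285} = \sqrt{\frac{-162 + \frac{8164}{6873} - 4}{\frac{5582}{6873}} + 285} = \sqrt{\frac{6873}{5582} \left(- \frac{1132754}{6873}\right) + 285} = \sqrt{- \frac{566377}{2791} + 285} = \sqrt{\frac{229058}{2791}} = \frac{\sqrt{639300878}}{2791}$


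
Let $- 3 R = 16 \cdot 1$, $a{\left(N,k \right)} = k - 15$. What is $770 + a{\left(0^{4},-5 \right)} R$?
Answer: $\frac{2630}{3} \approx 876.67$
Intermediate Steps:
$a{\left(N,k \right)} = -15 + k$
$R = - \frac{16}{3}$ ($R = - \frac{16 \cdot 1}{3} = \left(- \frac{1}{3}\right) 16 = - \frac{16}{3} \approx -5.3333$)
$770 + a{\left(0^{4},-5 \right)} R = 770 + \left(-15 - 5\right) \left(- \frac{16}{3}\right) = 770 - - \frac{320}{3} = 770 + \frac{320}{3} = \frac{2630}{3}$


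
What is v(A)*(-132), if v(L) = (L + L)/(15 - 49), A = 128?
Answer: 16896/17 ≈ 993.88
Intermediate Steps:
v(L) = -L/17 (v(L) = (2*L)/(-34) = (2*L)*(-1/34) = -L/17)
v(A)*(-132) = -1/17*128*(-132) = -128/17*(-132) = 16896/17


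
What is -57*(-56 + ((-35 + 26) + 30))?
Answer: 1995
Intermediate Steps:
-57*(-56 + ((-35 + 26) + 30)) = -57*(-56 + (-9 + 30)) = -57*(-56 + 21) = -57*(-35) = 1995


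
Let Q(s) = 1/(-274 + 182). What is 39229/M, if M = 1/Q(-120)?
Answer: -39229/92 ≈ -426.40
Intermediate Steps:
Q(s) = -1/92 (Q(s) = 1/(-92) = -1/92)
M = -92 (M = 1/(-1/92) = -92)
39229/M = 39229/(-92) = 39229*(-1/92) = -39229/92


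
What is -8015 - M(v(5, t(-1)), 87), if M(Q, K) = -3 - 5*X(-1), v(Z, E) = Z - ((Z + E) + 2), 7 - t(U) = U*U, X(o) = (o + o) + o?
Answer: -8027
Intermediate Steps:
X(o) = 3*o (X(o) = 2*o + o = 3*o)
t(U) = 7 - U² (t(U) = 7 - U*U = 7 - U²)
v(Z, E) = -2 - E (v(Z, E) = Z - ((E + Z) + 2) = Z - (2 + E + Z) = Z + (-2 - E - Z) = -2 - E)
M(Q, K) = 12 (M(Q, K) = -3 - 15*(-1) = -3 - 5*(-3) = -3 + 15 = 12)
-8015 - M(v(5, t(-1)), 87) = -8015 - 1*12 = -8015 - 12 = -8027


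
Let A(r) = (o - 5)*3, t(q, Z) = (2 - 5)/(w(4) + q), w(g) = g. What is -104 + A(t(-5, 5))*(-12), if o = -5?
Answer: 256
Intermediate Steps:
t(q, Z) = -3/(4 + q) (t(q, Z) = (2 - 5)/(4 + q) = -3/(4 + q))
A(r) = -30 (A(r) = (-5 - 5)*3 = -10*3 = -30)
-104 + A(t(-5, 5))*(-12) = -104 - 30*(-12) = -104 + 360 = 256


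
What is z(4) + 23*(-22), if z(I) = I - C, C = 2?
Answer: -504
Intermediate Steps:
z(I) = -2 + I (z(I) = I - 1*2 = I - 2 = -2 + I)
z(4) + 23*(-22) = (-2 + 4) + 23*(-22) = 2 - 506 = -504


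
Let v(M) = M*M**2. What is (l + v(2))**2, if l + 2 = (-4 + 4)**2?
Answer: 36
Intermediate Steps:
v(M) = M**3
l = -2 (l = -2 + (-4 + 4)**2 = -2 + 0**2 = -2 + 0 = -2)
(l + v(2))**2 = (-2 + 2**3)**2 = (-2 + 8)**2 = 6**2 = 36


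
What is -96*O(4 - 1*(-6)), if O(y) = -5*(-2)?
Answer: -960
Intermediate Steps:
O(y) = 10
-96*O(4 - 1*(-6)) = -96*10 = -960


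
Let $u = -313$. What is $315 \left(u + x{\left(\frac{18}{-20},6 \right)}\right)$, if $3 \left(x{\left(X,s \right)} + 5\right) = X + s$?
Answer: $- \frac{199269}{2} \approx -99635.0$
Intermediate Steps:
$x{\left(X,s \right)} = -5 + \frac{X}{3} + \frac{s}{3}$ ($x{\left(X,s \right)} = -5 + \frac{X + s}{3} = -5 + \left(\frac{X}{3} + \frac{s}{3}\right) = -5 + \frac{X}{3} + \frac{s}{3}$)
$315 \left(u + x{\left(\frac{18}{-20},6 \right)}\right) = 315 \left(-313 + \left(-5 + \frac{18 \frac{1}{-20}}{3} + \frac{1}{3} \cdot 6\right)\right) = 315 \left(-313 + \left(-5 + \frac{18 \left(- \frac{1}{20}\right)}{3} + 2\right)\right) = 315 \left(-313 + \left(-5 + \frac{1}{3} \left(- \frac{9}{10}\right) + 2\right)\right) = 315 \left(-313 - \frac{33}{10}\right) = 315 \left(- \frac{3163}{10}\right) = - \frac{199269}{2}$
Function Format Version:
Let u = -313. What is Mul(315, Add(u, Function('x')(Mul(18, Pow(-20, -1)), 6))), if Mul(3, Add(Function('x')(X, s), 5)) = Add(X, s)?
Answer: Rational(-199269, 2) ≈ -99635.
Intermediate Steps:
Function('x')(X, s) = Add(-5, Mul(Rational(1, 3), X), Mul(Rational(1, 3), s)) (Function('x')(X, s) = Add(-5, Mul(Rational(1, 3), Add(X, s))) = Add(-5, Add(Mul(Rational(1, 3), X), Mul(Rational(1, 3), s))) = Add(-5, Mul(Rational(1, 3), X), Mul(Rational(1, 3), s)))
Mul(315, Add(u, Function('x')(Mul(18, Pow(-20, -1)), 6))) = Mul(315, Add(-313, Add(-5, Mul(Rational(1, 3), Mul(18, Pow(-20, -1))), Mul(Rational(1, 3), 6)))) = Mul(315, Add(-313, Add(-5, Mul(Rational(1, 3), Mul(18, Rational(-1, 20))), 2))) = Mul(315, Add(-313, Add(-5, Mul(Rational(1, 3), Rational(-9, 10)), 2))) = Mul(315, Add(-313, Add(-5, Rational(-3, 10), 2))) = Mul(315, Add(-313, Rational(-33, 10))) = Mul(315, Rational(-3163, 10)) = Rational(-199269, 2)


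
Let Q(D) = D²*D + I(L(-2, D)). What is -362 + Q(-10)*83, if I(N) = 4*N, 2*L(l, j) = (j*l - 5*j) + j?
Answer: -73402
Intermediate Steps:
L(l, j) = -2*j + j*l/2 (L(l, j) = ((j*l - 5*j) + j)/2 = ((-5*j + j*l) + j)/2 = (-4*j + j*l)/2 = -2*j + j*l/2)
Q(D) = D³ - 12*D (Q(D) = D²*D + 4*(D*(-4 - 2)/2) = D³ + 4*((½)*D*(-6)) = D³ + 4*(-3*D) = D³ - 12*D)
-362 + Q(-10)*83 = -362 - 10*(-12 + (-10)²)*83 = -362 - 10*(-12 + 100)*83 = -362 - 10*88*83 = -362 - 880*83 = -362 - 73040 = -73402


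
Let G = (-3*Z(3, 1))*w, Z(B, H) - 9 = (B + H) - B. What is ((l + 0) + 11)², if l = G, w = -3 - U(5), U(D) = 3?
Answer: 36481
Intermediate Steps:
w = -6 (w = -3 - 1*3 = -3 - 3 = -6)
Z(B, H) = 9 + H (Z(B, H) = 9 + ((B + H) - B) = 9 + H)
G = 180 (G = -3*(9 + 1)*(-6) = -3*10*(-6) = -30*(-6) = 180)
l = 180
((l + 0) + 11)² = ((180 + 0) + 11)² = (180 + 11)² = 191² = 36481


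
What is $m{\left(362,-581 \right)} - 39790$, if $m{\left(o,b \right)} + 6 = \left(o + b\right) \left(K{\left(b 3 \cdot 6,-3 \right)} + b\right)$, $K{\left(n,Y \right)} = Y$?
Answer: $88100$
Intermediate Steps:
$m{\left(o,b \right)} = -6 + \left(-3 + b\right) \left(b + o\right)$ ($m{\left(o,b \right)} = -6 + \left(o + b\right) \left(-3 + b\right) = -6 + \left(b + o\right) \left(-3 + b\right) = -6 + \left(-3 + b\right) \left(b + o\right)$)
$m{\left(362,-581 \right)} - 39790 = \left(-6 + \left(-581\right)^{2} - -1743 - 1086 - 210322\right) - 39790 = \left(-6 + 337561 + 1743 - 1086 - 210322\right) - 39790 = 127890 - 39790 = 88100$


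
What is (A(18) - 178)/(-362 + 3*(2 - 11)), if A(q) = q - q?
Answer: 178/389 ≈ 0.45758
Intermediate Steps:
A(q) = 0
(A(18) - 178)/(-362 + 3*(2 - 11)) = (0 - 178)/(-362 + 3*(2 - 11)) = -178/(-362 + 3*(-9)) = -178/(-362 - 27) = -178/(-389) = -178*(-1/389) = 178/389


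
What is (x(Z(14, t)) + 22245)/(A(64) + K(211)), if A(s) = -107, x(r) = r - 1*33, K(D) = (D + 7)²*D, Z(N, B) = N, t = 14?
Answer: 22226/10027457 ≈ 0.0022165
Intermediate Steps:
K(D) = D*(7 + D)² (K(D) = (7 + D)²*D = D*(7 + D)²)
x(r) = -33 + r (x(r) = r - 33 = -33 + r)
(x(Z(14, t)) + 22245)/(A(64) + K(211)) = ((-33 + 14) + 22245)/(-107 + 211*(7 + 211)²) = (-19 + 22245)/(-107 + 211*218²) = 22226/(-107 + 211*47524) = 22226/(-107 + 10027564) = 22226/10027457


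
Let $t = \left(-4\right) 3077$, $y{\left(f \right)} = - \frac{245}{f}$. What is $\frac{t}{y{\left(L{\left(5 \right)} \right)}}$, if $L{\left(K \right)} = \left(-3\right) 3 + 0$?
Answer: $- \frac{110772}{245} \approx -452.13$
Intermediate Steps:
$L{\left(K \right)} = -9$ ($L{\left(K \right)} = -9 + 0 = -9$)
$t = -12308$
$\frac{t}{y{\left(L{\left(5 \right)} \right)}} = - \frac{12308}{\left(-245\right) \frac{1}{-9}} = - \frac{12308}{\left(-245\right) \left(- \frac{1}{9}\right)} = - \frac{12308}{\frac{245}{9}} = \left(-12308\right) \frac{9}{245} = - \frac{110772}{245}$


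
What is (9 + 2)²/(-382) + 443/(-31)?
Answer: -172977/11842 ≈ -14.607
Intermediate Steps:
(9 + 2)²/(-382) + 443/(-31) = 11²*(-1/382) + 443*(-1/31) = 121*(-1/382) - 443/31 = -121/382 - 443/31 = -172977/11842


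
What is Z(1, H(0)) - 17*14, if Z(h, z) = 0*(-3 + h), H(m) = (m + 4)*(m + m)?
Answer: -238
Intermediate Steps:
H(m) = 2*m*(4 + m) (H(m) = (4 + m)*(2*m) = 2*m*(4 + m))
Z(h, z) = 0
Z(1, H(0)) - 17*14 = 0 - 17*14 = 0 - 238 = -238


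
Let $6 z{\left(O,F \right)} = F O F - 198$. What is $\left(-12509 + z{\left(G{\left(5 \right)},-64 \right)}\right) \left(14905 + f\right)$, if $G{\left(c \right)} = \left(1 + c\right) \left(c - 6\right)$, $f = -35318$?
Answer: $339631494$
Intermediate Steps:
$G{\left(c \right)} = \left(1 + c\right) \left(-6 + c\right)$
$z{\left(O,F \right)} = -33 + \frac{O F^{2}}{6}$ ($z{\left(O,F \right)} = \frac{F O F - 198}{6} = \frac{O F^{2} - 198}{6} = \frac{-198 + O F^{2}}{6} = -33 + \frac{O F^{2}}{6}$)
$\left(-12509 + z{\left(G{\left(5 \right)},-64 \right)}\right) \left(14905 + f\right) = \left(-12509 + \left(-33 + \frac{\left(-6 + 5^{2} - 25\right) \left(-64\right)^{2}}{6}\right)\right) \left(14905 - 35318\right) = \left(-12509 + \left(-33 + \frac{1}{6} \left(-6 + 25 - 25\right) 4096\right)\right) \left(-20413\right) = \left(-12509 + \left(-33 + \frac{1}{6} \left(-6\right) 4096\right)\right) \left(-20413\right) = \left(-12509 - 4129\right) \left(-20413\right) = \left(-16638\right) \left(-20413\right) = 339631494$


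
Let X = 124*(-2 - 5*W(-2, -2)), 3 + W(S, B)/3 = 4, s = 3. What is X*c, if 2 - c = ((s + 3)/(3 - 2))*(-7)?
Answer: -92752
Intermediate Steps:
W(S, B) = 3 (W(S, B) = -9 + 3*4 = -9 + 12 = 3)
X = -2108 (X = 124*(-2 - 5*3) = 124*(-2 - 15) = 124*(-17) = -2108)
c = 44 (c = 2 - (3 + 3)/(3 - 2)*(-7) = 2 - 6/1*(-7) = 2 - 6*1*(-7) = 2 - 6*(-7) = 2 - 1*(-42) = 2 + 42 = 44)
X*c = -2108*44 = -92752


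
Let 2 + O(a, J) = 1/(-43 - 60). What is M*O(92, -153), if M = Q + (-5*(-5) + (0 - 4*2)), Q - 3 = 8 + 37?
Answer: -13455/103 ≈ -130.63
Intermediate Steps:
O(a, J) = -207/103 (O(a, J) = -2 + 1/(-43 - 60) = -2 + 1/(-103) = -2 - 1/103 = -207/103)
Q = 48 (Q = 3 + (8 + 37) = 3 + 45 = 48)
M = 65 (M = 48 + (-5*(-5) + (0 - 4*2)) = 48 + (25 + (0 - 8)) = 48 + (25 - 8) = 48 + 17 = 65)
M*O(92, -153) = 65*(-207/103) = -13455/103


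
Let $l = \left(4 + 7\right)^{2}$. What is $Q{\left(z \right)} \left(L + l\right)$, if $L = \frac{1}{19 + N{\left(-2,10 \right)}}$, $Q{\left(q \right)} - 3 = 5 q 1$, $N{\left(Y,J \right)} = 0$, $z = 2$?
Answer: $\frac{29900}{19} \approx 1573.7$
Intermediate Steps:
$Q{\left(q \right)} = 3 + 5 q$ ($Q{\left(q \right)} = 3 + 5 q 1 = 3 + 5 q$)
$l = 121$ ($l = 11^{2} = 121$)
$L = \frac{1}{19}$ ($L = \frac{1}{19 + 0} = \frac{1}{19} \approx 0.052632$)
$Q{\left(z \right)} \left(L + l\right) = \left(3 + 5 \cdot 2\right) \left(\frac{1}{19} + 121\right) = \left(3 + 10\right) \frac{2300}{19} = 13 \cdot \frac{2300}{19} = \frac{29900}{19}$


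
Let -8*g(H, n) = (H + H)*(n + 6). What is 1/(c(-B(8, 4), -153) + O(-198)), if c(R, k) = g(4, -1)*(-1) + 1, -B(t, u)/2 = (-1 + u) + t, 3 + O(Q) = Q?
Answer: -1/195 ≈ -0.0051282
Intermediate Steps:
g(H, n) = -H*(6 + n)/4 (g(H, n) = -(H + H)*(n + 6)/8 = -2*H*(6 + n)/8 = -H*(6 + n)/4)
O(Q) = -3 + Q
B(t, u) = 2 - 2*t - 2*u (B(t, u) = -2*((-1 + u) + t) = -2*(-1 + t + u) = 2 - 2*t - 2*u)
c(R, k) = 6 (c(R, k) = -¼*4*(6 - 1)*(-1) + 1 = -¼*4*5*(-1) + 1 = -5*(-1) + 1 = 5 + 1 = 6)
1/(c(-B(8, 4), -153) + O(-198)) = 1/(6 + (-3 - 198)) = 1/(6 - 201) = 1/(-195) = -1/195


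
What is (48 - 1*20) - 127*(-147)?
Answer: 18697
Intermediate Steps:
(48 - 1*20) - 127*(-147) = (48 - 20) + 18669 = 28 + 18669 = 18697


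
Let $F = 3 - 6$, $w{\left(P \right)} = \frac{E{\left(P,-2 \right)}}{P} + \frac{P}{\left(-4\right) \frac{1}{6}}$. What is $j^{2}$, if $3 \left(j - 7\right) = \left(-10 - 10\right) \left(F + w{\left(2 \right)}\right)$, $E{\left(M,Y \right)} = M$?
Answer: $\frac{14641}{9} \approx 1626.8$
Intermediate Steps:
$w{\left(P \right)} = 1 - \frac{3 P}{2}$ ($w{\left(P \right)} = \frac{P}{P} + \frac{P}{\left(-4\right) \frac{1}{6}} = 1 + \frac{P}{\left(-4\right) \frac{1}{6}} = 1 + \frac{P}{- \frac{2}{3}} = 1 + P \left(- \frac{3}{2}\right) = 1 - \frac{3 P}{2}$)
$F = -3$ ($F = 3 - 6 = -3$)
$j = \frac{121}{3}$ ($j = 7 + \frac{\left(-10 - 10\right) \left(-3 + \left(1 - 3\right)\right)}{3} = 7 + \frac{\left(-20\right) \left(-3 + \left(1 - 3\right)\right)}{3} = 7 + \frac{\left(-20\right) \left(-3 - 2\right)}{3} = 7 + \frac{\left(-20\right) \left(-5\right)}{3} = 7 + \frac{1}{3} \cdot 100 = 7 + \frac{100}{3} = \frac{121}{3} \approx 40.333$)
$j^{2} = \left(\frac{121}{3}\right)^{2} = \frac{14641}{9}$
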